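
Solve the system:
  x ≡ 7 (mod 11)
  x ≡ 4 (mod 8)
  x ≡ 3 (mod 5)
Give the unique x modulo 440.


Moduli 11, 8, 5 are pairwise coprime; by CRT there is a unique solution modulo M = 11 · 8 · 5 = 440.
Solve pairwise, accumulating the modulus:
  Start with x ≡ 7 (mod 11).
  Combine with x ≡ 4 (mod 8): since gcd(11, 8) = 1, we get a unique residue mod 88.
    Write x = 7 + 11·t and substitute into x ≡ 4 (mod 8): 11·t ≡ 4 − 7 = -3 (mod 8).
    Reduce coefficients mod 8: 3·t ≡ 5 (mod 8).
    The inverse of 3 mod 8 is 3 (since 3·3 = 9 = 1·8 + 1), so t ≡ 3·5 = 15 ≡ 7 (mod 8).
    Then x = 7 + 11·7 = 84, valid modulo lcm(11, 8) = 88: x ≡ 84 (mod 88).
  Combine with x ≡ 3 (mod 5): since gcd(88, 5) = 1, we get a unique residue mod 440.
    Write x = 84 + 88·t and substitute into x ≡ 3 (mod 5): 88·t ≡ 3 − 84 = -81 (mod 5).
    Reduce coefficients mod 5: 3·t ≡ 4 (mod 5).
    The inverse of 3 mod 5 is 2 (since 3·2 = 6 = 1·5 + 1), so t ≡ 2·4 = 8 ≡ 3 (mod 5).
    Then x = 84 + 88·3 = 348, valid modulo lcm(88, 5) = 440: x ≡ 348 (mod 440).
Verify: 348 mod 11 = 7 ✓, 348 mod 8 = 4 ✓, 348 mod 5 = 3 ✓.

x ≡ 348 (mod 440).


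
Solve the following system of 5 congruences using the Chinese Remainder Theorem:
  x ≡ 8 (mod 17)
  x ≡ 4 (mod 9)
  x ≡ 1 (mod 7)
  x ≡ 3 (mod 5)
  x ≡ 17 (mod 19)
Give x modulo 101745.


Product of moduli M = 17 · 9 · 7 · 5 · 19 = 101745.
Merge one congruence at a time:
  Start: x ≡ 8 (mod 17).
  Combine with x ≡ 4 (mod 9); new modulus lcm = 153.
    Write x = 8 + 17·t and substitute into x ≡ 4 (mod 9): 17·t ≡ 4 − 8 = -4 (mod 9).
    Reduce coefficients mod 9: 8·t ≡ 5 (mod 9).
    The inverse of 8 mod 9 is 8 (since 8·8 = 64 = 7·9 + 1), so t ≡ 8·5 = 40 ≡ 4 (mod 9).
    Then x = 8 + 17·4 = 76, valid modulo lcm(17, 9) = 153: x ≡ 76 (mod 153).
  Combine with x ≡ 1 (mod 7); new modulus lcm = 1071.
    Write x = 76 + 153·t and substitute into x ≡ 1 (mod 7): 153·t ≡ 1 − 76 = -75 (mod 7).
    Reduce coefficients mod 7: 6·t ≡ 2 (mod 7).
    The inverse of 6 mod 7 is 6 (since 6·6 = 36 = 5·7 + 1), so t ≡ 6·2 = 12 ≡ 5 (mod 7).
    Then x = 76 + 153·5 = 841, valid modulo lcm(153, 7) = 1071: x ≡ 841 (mod 1071).
  Combine with x ≡ 3 (mod 5); new modulus lcm = 5355.
    Write x = 841 + 1071·t and substitute into x ≡ 3 (mod 5): 1071·t ≡ 3 − 841 = -838 (mod 5).
    Reduce coefficients mod 5: 1·t ≡ 2 (mod 5).
    So t ≡ 2 (mod 5).
    Then x = 841 + 1071·2 = 2983, valid modulo lcm(1071, 5) = 5355: x ≡ 2983 (mod 5355).
  Combine with x ≡ 17 (mod 19); new modulus lcm = 101745.
    Write x = 2983 + 5355·t and substitute into x ≡ 17 (mod 19): 5355·t ≡ 17 − 2983 = -2966 (mod 19).
    Reduce coefficients mod 19: 16·t ≡ 17 (mod 19).
    The inverse of 16 mod 19 is 6 (since 16·6 = 96 = 5·19 + 1), so t ≡ 6·17 = 102 ≡ 7 (mod 19).
    Then x = 2983 + 5355·7 = 40468, valid modulo lcm(5355, 19) = 101745: x ≡ 40468 (mod 101745).
Verify against each original: 40468 mod 17 = 8, 40468 mod 9 = 4, 40468 mod 7 = 1, 40468 mod 5 = 3, 40468 mod 19 = 17.

x ≡ 40468 (mod 101745).


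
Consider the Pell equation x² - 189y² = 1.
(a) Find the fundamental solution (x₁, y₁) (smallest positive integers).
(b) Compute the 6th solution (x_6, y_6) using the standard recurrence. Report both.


Step 1: Find the fundamental solution (x₁, y₁) of x² - 189y² = 1.
  Expand √189 as a continued fraction. a₀ = ⌊√189⌋ = 13; iterate m_{k+1} = d_k·a_k − m_k, d_{k+1} = (189 − m_{k+1}²)/d_k, a_{k+1} = ⌊(a₀ + m_{k+1})/d_{k+1}⌋ (starting m₀ = 0, d₀ = 1), with convergents p_k = a_k·p_{k-1} + p_{k-2}, q_k = a_k·q_{k-1} + q_{k-2} (p₋₁ = 1, q₋₁ = 0):
  k = 0: a₀ = 13; p₀/q₀ = 13/1; p₀² − 189·q₀² = 169 − 189 = -20.
  k = 1: m = 13, d = 20, a = ⌊(13 + 13)/20⌋ = 1; p/q = (1·13 + 1)/(1·1 + 0) = 14/1; p² − 189·q² = 196 − 189 = 7.
  k = 2: m = 7, d = 7, a = ⌊(13 + 7)/7⌋ = 2; p/q = (2·14 + 13)/(2·1 + 1) = 41/3; p² − 189·q² = 1681 − 1701 = -20.
  k = 3: m = 7, d = 20, a = ⌊(13 + 7)/20⌋ = 1; p/q = (1·41 + 14)/(1·3 + 1) = 55/4; p² − 189·q² = 3025 − 3024 = 1.
  The first convergent with p² − 189·q² = 1 gives the fundamental solution (x₁, y₁) = (55, 4).
Step 2: Apply the recurrence (x_{n+1}, y_{n+1}) = (x₁x_n + 189y₁y_n, x₁y_n + y₁x_n) repeatedly.
  From (x_1, y_1) = (55, 4): x_2 = 55·55 + 189·4·4 = 6049; y_2 = 55·4 + 4·55 = 440.
  From (x_2, y_2) = (6049, 440): x_3 = 55·6049 + 189·4·440 = 665335; y_3 = 55·440 + 4·6049 = 48396.
  From (x_3, y_3) = (665335, 48396): x_4 = 55·665335 + 189·4·48396 = 73180801; y_4 = 55·48396 + 4·665335 = 5323120.
  From (x_4, y_4) = (73180801, 5323120): x_5 = 55·73180801 + 189·4·5323120 = 8049222775; y_5 = 55·5323120 + 4·73180801 = 585494804.
  From (x_5, y_5) = (8049222775, 585494804): x_6 = 55·8049222775 + 189·4·585494804 = 885341324449; y_6 = 55·585494804 + 4·8049222775 = 64399105320.
Step 3: Verify x_6² - 189·y_6² = 783829260777109485153601 - 783829260777109485153600 = 1 (should be 1). ✓

(x_1, y_1) = (55, 4); (x_6, y_6) = (885341324449, 64399105320).


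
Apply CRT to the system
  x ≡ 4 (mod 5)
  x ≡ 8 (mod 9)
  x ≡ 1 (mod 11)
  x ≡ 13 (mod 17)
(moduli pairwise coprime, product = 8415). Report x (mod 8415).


Product of moduli M = 5 · 9 · 11 · 17 = 8415.
Merge one congruence at a time:
  Start: x ≡ 4 (mod 5).
  Combine with x ≡ 8 (mod 9); new modulus lcm = 45.
    Write x = 4 + 5·t and substitute into x ≡ 8 (mod 9): 5·t ≡ 8 − 4 = 4 (mod 9).
    The inverse of 5 mod 9 is 2 (since 5·2 = 10 = 1·9 + 1), so t ≡ 2·4 = 8 ≡ 8 (mod 9).
    Then x = 4 + 5·8 = 44, valid modulo lcm(5, 9) = 45: x ≡ 44 (mod 45).
  Combine with x ≡ 1 (mod 11); new modulus lcm = 495.
    Write x = 44 + 45·t and substitute into x ≡ 1 (mod 11): 45·t ≡ 1 − 44 = -43 (mod 11).
    Reduce coefficients mod 11: 1·t ≡ 1 (mod 11).
    So t ≡ 1 (mod 11).
    Then x = 44 + 45·1 = 89, valid modulo lcm(45, 11) = 495: x ≡ 89 (mod 495).
  Combine with x ≡ 13 (mod 17); new modulus lcm = 8415.
    Write x = 89 + 495·t and substitute into x ≡ 13 (mod 17): 495·t ≡ 13 − 89 = -76 (mod 17).
    Reduce coefficients mod 17: 2·t ≡ 9 (mod 17).
    The inverse of 2 mod 17 is 9 (since 2·9 = 18 = 1·17 + 1), so t ≡ 9·9 = 81 ≡ 13 (mod 17).
    Then x = 89 + 495·13 = 6524, valid modulo lcm(495, 17) = 8415: x ≡ 6524 (mod 8415).
Verify against each original: 6524 mod 5 = 4, 6524 mod 9 = 8, 6524 mod 11 = 1, 6524 mod 17 = 13.

x ≡ 6524 (mod 8415).


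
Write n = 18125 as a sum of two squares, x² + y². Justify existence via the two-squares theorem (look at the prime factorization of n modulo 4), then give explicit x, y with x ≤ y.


Step 1: Factor n = 18125 = 5^4 · 29.
Step 2: Check the mod-4 condition on each prime factor: 5 ≡ 1 (mod 4), exponent 4; 29 ≡ 1 (mod 4), exponent 1.
All primes ≡ 3 (mod 4) appear to even exponent (or don't appear), so by the two-squares theorem n IS expressible as a sum of two squares.
Step 3: Build a representation. Group n = k² · m with k = 5 and m = 5 · 5 · 29 = 725 (a product of primes ≡ 1 (mod 4)); a representation of m scales to one of n via (k·x)² + (k·y)² = k²(x² + y²). Each prime p ≡ 1 (mod 4) is itself a sum of two squares; find a² by testing p − a² for a perfect square:
  5: 5 − 1² = 4 = 2² ⇒ 5 = 1² + 2².
  29: 29 − 1² = 28, 29 − 2² = 25 = 5² ⇒ 29 = 2² + 5².
  Combine using the Brahmagupta–Fibonacci identity (a² + b²)(c² + d²) = (ac − bd)² + (ad + bc)² = (ac + bd)² + (ad − bc)²:
  5 · 5 = 25: from (1² + 2²)(1² + 2²), take (1·1 − 2·2, 1·2 + 2·1) = (1 − 4, 2 + 2) = (-3, 4); dropping signs (only squares matter) gives (3, 4); check 3² + 4² = 9 + 16 = 25 ✓.
  25 · 29 = 725: from (3² + 4²)(2² + 5²), take (3·2 − 4·5, 3·5 + 4·2) = (6 − 20, 15 + 8) = (-14, 23); dropping signs (only squares matter) gives (14, 23); check 14² + 23² = 196 + 529 = 725 ✓.
  Scale by k = 5: (5·14, 5·23) = (70, 115).
Step 4: Order so x ≤ y and verify: 70² + 115² = 4900 + 13225 = 18125 = n. ✓

n = 18125 = 70² + 115² (one valid representation with x ≤ y).


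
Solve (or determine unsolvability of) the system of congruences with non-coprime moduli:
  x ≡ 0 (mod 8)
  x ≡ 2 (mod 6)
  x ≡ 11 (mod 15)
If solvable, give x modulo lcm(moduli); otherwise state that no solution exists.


Moduli 8, 6, 15 are not pairwise coprime, so CRT works modulo lcm(m_i) when all pairwise compatibility conditions hold.
Pairwise compatibility: gcd(m_i, m_j) must divide a_i - a_j for every pair.
Merge one congruence at a time:
  Start: x ≡ 0 (mod 8).
  Combine with x ≡ 2 (mod 6): gcd(8, 6) = 2; 2 - 0 = 2, which IS divisible by 2, so compatible.
    Write x = 0 + 8·t and substitute into x ≡ 2 (mod 6): 8·t ≡ 2 − 0 = 2 (mod 6).
    Divide the congruence (and modulus) by g = 2: 4·t ≡ 1 (mod 3).
    Reduce coefficients mod 3: 1·t ≡ 1 (mod 3).
    So t ≡ 1 (mod 3).
    Then x = 0 + 8·1 = 8, valid modulo lcm(8, 6) = 24: x ≡ 8 (mod 24).
  Combine with x ≡ 11 (mod 15): gcd(24, 15) = 3; 11 - 8 = 3, which IS divisible by 3, so compatible.
    Write x = 8 + 24·t and substitute into x ≡ 11 (mod 15): 24·t ≡ 11 − 8 = 3 (mod 15).
    Divide the congruence (and modulus) by g = 3: 8·t ≡ 1 (mod 5).
    Reduce coefficients mod 5: 3·t ≡ 1 (mod 5).
    The inverse of 3 mod 5 is 2 (since 3·2 = 6 = 1·5 + 1), so t ≡ 2·1 = 2 ≡ 2 (mod 5).
    Then x = 8 + 24·2 = 56, valid modulo lcm(24, 15) = 120: x ≡ 56 (mod 120).
Verify: 56 mod 8 = 0, 56 mod 6 = 2, 56 mod 15 = 11.

x ≡ 56 (mod 120).


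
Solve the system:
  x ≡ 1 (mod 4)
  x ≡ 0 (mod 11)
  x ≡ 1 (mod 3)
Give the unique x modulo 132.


Moduli 4, 11, 3 are pairwise coprime; by CRT there is a unique solution modulo M = 4 · 11 · 3 = 132.
Solve pairwise, accumulating the modulus:
  Start with x ≡ 1 (mod 4).
  Combine with x ≡ 0 (mod 11): since gcd(4, 11) = 1, we get a unique residue mod 44.
    Write x = 1 + 4·t and substitute into x ≡ 0 (mod 11): 4·t ≡ 0 − 1 = -1 (mod 11).
    Reduce coefficients mod 11: 4·t ≡ 10 (mod 11).
    The inverse of 4 mod 11 is 3 (since 4·3 = 12 = 1·11 + 1), so t ≡ 3·10 = 30 ≡ 8 (mod 11).
    Then x = 1 + 4·8 = 33, valid modulo lcm(4, 11) = 44: x ≡ 33 (mod 44).
  Combine with x ≡ 1 (mod 3): since gcd(44, 3) = 1, we get a unique residue mod 132.
    Write x = 33 + 44·t and substitute into x ≡ 1 (mod 3): 44·t ≡ 1 − 33 = -32 (mod 3).
    Reduce coefficients mod 3: 2·t ≡ 1 (mod 3).
    The inverse of 2 mod 3 is 2 (since 2·2 = 4 = 1·3 + 1), so t ≡ 2·1 = 2 ≡ 2 (mod 3).
    Then x = 33 + 44·2 = 121, valid modulo lcm(44, 3) = 132: x ≡ 121 (mod 132).
Verify: 121 mod 4 = 1 ✓, 121 mod 11 = 0 ✓, 121 mod 3 = 1 ✓.

x ≡ 121 (mod 132).


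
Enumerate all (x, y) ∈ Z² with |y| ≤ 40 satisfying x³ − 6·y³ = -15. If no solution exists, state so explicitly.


The equation is x³ - 6y³ = -15. For fixed y, x³ = 6·y³ − 15, so a solution requires the RHS to be a perfect cube.
Strategy: iterate y from -40 to 40, compute RHS = 6·y³ − 15, and check whether it is a (positive or negative) perfect cube.
Check small values of y:
  y = 0: RHS = -15 is not a perfect cube.
  y = 1: RHS = -9 is not a perfect cube.
  y = -1: RHS = -21 is not a perfect cube.
  y = 2: RHS = 33 is not a perfect cube.
  y = -2: RHS = -63 is not a perfect cube.
  y = 3: RHS = 147 is not a perfect cube.
  y = -3: RHS = -177 is not a perfect cube.
Continuing the search up to |y| = 40 finds no solutions either.
No (x, y) in the scanned range satisfies the equation.

No integer solutions with |y| ≤ 40.


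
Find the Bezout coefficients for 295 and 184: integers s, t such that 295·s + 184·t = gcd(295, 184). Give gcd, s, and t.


Euclidean algorithm on (295, 184) — divide until remainder is 0:
  295 = 1 · 184 + 111
  184 = 1 · 111 + 73
  111 = 1 · 73 + 38
  73 = 1 · 38 + 35
  38 = 1 · 35 + 3
  35 = 11 · 3 + 2
  3 = 1 · 2 + 1
  2 = 2 · 1 + 0
gcd(295, 184) = 1.
Track Bezout coefficients alongside the remainders: start with r₀ = 295 = a·1 + b·0 (s = 1, t = 0) and r₁ = 184 = a·0 + b·1 (s = 0, t = 1); each new remainder r_{k+1} = r_{k-1} − q_k·r_k inherits s_{k+1} = s_{k-1} − q_k·s_k, t_{k+1} = t_{k-1} − q_k·t_k, so r_k = a·s_k + b·t_k at every step:
  q = 1: r = 111, s = 1 − 1·0 = 1, t = 0 − 1·1 = -1  (check: 295·1 + 184·(-1) = 111)
  q = 1: r = 73, s = 0 − 1·1 = -1, t = 1 − 1·(-1) = 2  (check: 295·(-1) + 184·2 = 73)
  q = 1: r = 38, s = 1 − 1·(-1) = 2, t = -1 − 1·2 = -3  (check: 295·2 + 184·(-3) = 38)
  q = 1: r = 35, s = -1 − 1·2 = -3, t = 2 − 1·(-3) = 5  (check: 295·(-3) + 184·5 = 35)
  q = 1: r = 3, s = 2 − 1·(-3) = 5, t = -3 − 1·5 = -8  (check: 295·5 + 184·(-8) = 3)
  q = 11: r = 2, s = -3 − 11·5 = -58, t = 5 − 11·(-8) = 93  (check: 295·(-58) + 184·93 = 2)
  q = 1: r = 1, s = 5 − 1·(-58) = 63, t = -8 − 1·93 = -101  (check: 295·63 + 184·(-101) = 1)
The row with r = 1 (the gcd) gives the Bezout coefficients s = 63, t = -101.
Result: 295 · (63) + 184 · (-101) = 1.

gcd(295, 184) = 1; s = 63, t = -101 (check: 295·63 + 184·(-101) = 1).


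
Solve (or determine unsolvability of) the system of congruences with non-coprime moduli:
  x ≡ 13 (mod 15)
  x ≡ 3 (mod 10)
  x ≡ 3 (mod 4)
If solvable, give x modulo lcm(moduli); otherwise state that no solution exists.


Moduli 15, 10, 4 are not pairwise coprime, so CRT works modulo lcm(m_i) when all pairwise compatibility conditions hold.
Pairwise compatibility: gcd(m_i, m_j) must divide a_i - a_j for every pair.
Merge one congruence at a time:
  Start: x ≡ 13 (mod 15).
  Combine with x ≡ 3 (mod 10): gcd(15, 10) = 5; 3 - 13 = -10, which IS divisible by 5, so compatible.
    Write x = 13 + 15·t and substitute into x ≡ 3 (mod 10): 15·t ≡ 3 − 13 = -10 (mod 10).
    Divide the congruence (and modulus) by g = 5: 3·t ≡ -2 (mod 2).
    Reduce coefficients mod 2: 1·t ≡ 0 (mod 2).
    So t ≡ 0 (mod 2).
    Then x = 13 + 15·0 = 13, valid modulo lcm(15, 10) = 30: x ≡ 13 (mod 30).
  Combine with x ≡ 3 (mod 4): gcd(30, 4) = 2; 3 - 13 = -10, which IS divisible by 2, so compatible.
    Write x = 13 + 30·t and substitute into x ≡ 3 (mod 4): 30·t ≡ 3 − 13 = -10 (mod 4).
    Divide the congruence (and modulus) by g = 2: 15·t ≡ -5 (mod 2).
    Reduce coefficients mod 2: 1·t ≡ 1 (mod 2).
    So t ≡ 1 (mod 2).
    Then x = 13 + 30·1 = 43, valid modulo lcm(30, 4) = 60: x ≡ 43 (mod 60).
Verify: 43 mod 15 = 13, 43 mod 10 = 3, 43 mod 4 = 3.

x ≡ 43 (mod 60).


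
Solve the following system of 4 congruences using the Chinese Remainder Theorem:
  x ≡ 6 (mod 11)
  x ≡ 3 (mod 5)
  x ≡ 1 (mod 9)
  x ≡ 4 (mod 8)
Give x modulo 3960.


Product of moduli M = 11 · 5 · 9 · 8 = 3960.
Merge one congruence at a time:
  Start: x ≡ 6 (mod 11).
  Combine with x ≡ 3 (mod 5); new modulus lcm = 55.
    Write x = 6 + 11·t and substitute into x ≡ 3 (mod 5): 11·t ≡ 3 − 6 = -3 (mod 5).
    Reduce coefficients mod 5: 1·t ≡ 2 (mod 5).
    So t ≡ 2 (mod 5).
    Then x = 6 + 11·2 = 28, valid modulo lcm(11, 5) = 55: x ≡ 28 (mod 55).
  Combine with x ≡ 1 (mod 9); new modulus lcm = 495.
    Write x = 28 + 55·t and substitute into x ≡ 1 (mod 9): 55·t ≡ 1 − 28 = -27 (mod 9).
    Reduce coefficients mod 9: 1·t ≡ 0 (mod 9).
    So t ≡ 0 (mod 9).
    Then x = 28 + 55·0 = 28, valid modulo lcm(55, 9) = 495: x ≡ 28 (mod 495).
  Combine with x ≡ 4 (mod 8); new modulus lcm = 3960.
    Write x = 28 + 495·t and substitute into x ≡ 4 (mod 8): 495·t ≡ 4 − 28 = -24 (mod 8).
    Reduce coefficients mod 8: 7·t ≡ 0 (mod 8).
    The inverse of 7 mod 8 is 7 (since 7·7 = 49 = 6·8 + 1), so t ≡ 7·0 = 0 ≡ 0 (mod 8).
    Then x = 28 + 495·0 = 28, valid modulo lcm(495, 8) = 3960: x ≡ 28 (mod 3960).
Verify against each original: 28 mod 11 = 6, 28 mod 5 = 3, 28 mod 9 = 1, 28 mod 8 = 4.

x ≡ 28 (mod 3960).


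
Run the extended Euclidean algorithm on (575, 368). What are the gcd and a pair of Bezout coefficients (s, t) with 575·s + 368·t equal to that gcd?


Euclidean algorithm on (575, 368) — divide until remainder is 0:
  575 = 1 · 368 + 207
  368 = 1 · 207 + 161
  207 = 1 · 161 + 46
  161 = 3 · 46 + 23
  46 = 2 · 23 + 0
gcd(575, 368) = 23.
Track Bezout coefficients alongside the remainders: start with r₀ = 575 = a·1 + b·0 (s = 1, t = 0) and r₁ = 368 = a·0 + b·1 (s = 0, t = 1); each new remainder r_{k+1} = r_{k-1} − q_k·r_k inherits s_{k+1} = s_{k-1} − q_k·s_k, t_{k+1} = t_{k-1} − q_k·t_k, so r_k = a·s_k + b·t_k at every step:
  q = 1: r = 207, s = 1 − 1·0 = 1, t = 0 − 1·1 = -1  (check: 575·1 + 368·(-1) = 207)
  q = 1: r = 161, s = 0 − 1·1 = -1, t = 1 − 1·(-1) = 2  (check: 575·(-1) + 368·2 = 161)
  q = 1: r = 46, s = 1 − 1·(-1) = 2, t = -1 − 1·2 = -3  (check: 575·2 + 368·(-3) = 46)
  q = 3: r = 23, s = -1 − 3·2 = -7, t = 2 − 3·(-3) = 11  (check: 575·(-7) + 368·11 = 23)
The row with r = 23 (the gcd) gives the Bezout coefficients s = -7, t = 11.
Result: 575 · (-7) + 368 · (11) = 23.

gcd(575, 368) = 23; s = -7, t = 11 (check: 575·(-7) + 368·11 = 23).


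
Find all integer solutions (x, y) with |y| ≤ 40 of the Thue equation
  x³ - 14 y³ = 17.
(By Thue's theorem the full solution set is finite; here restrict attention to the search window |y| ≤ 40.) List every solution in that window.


The equation is x³ - 14y³ = 17. For fixed y, x³ = 14·y³ + 17, so a solution requires the RHS to be a perfect cube.
Strategy: iterate y from -40 to 40, compute RHS = 14·y³ + 17, and check whether it is a (positive or negative) perfect cube.
Check small values of y:
  y = 0: RHS = 17 is not a perfect cube.
  y = 1: RHS = 31 is not a perfect cube.
  y = -1: RHS = 3 is not a perfect cube.
  y = 2: RHS = 129 is not a perfect cube.
  y = -2: RHS = -95 is not a perfect cube.
  y = 3: RHS = 395 is not a perfect cube.
  y = -3: RHS = -361 is not a perfect cube.
Continuing the search up to |y| = 40 finds no solutions either.
No (x, y) in the scanned range satisfies the equation.

No integer solutions with |y| ≤ 40.


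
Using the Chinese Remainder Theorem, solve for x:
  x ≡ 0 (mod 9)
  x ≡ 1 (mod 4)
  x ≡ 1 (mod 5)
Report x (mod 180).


Moduli 9, 4, 5 are pairwise coprime; by CRT there is a unique solution modulo M = 9 · 4 · 5 = 180.
Solve pairwise, accumulating the modulus:
  Start with x ≡ 0 (mod 9).
  Combine with x ≡ 1 (mod 4): since gcd(9, 4) = 1, we get a unique residue mod 36.
    Write x = 0 + 9·t and substitute into x ≡ 1 (mod 4): 9·t ≡ 1 − 0 = 1 (mod 4).
    Reduce coefficients mod 4: 1·t ≡ 1 (mod 4).
    So t ≡ 1 (mod 4).
    Then x = 0 + 9·1 = 9, valid modulo lcm(9, 4) = 36: x ≡ 9 (mod 36).
  Combine with x ≡ 1 (mod 5): since gcd(36, 5) = 1, we get a unique residue mod 180.
    Write x = 9 + 36·t and substitute into x ≡ 1 (mod 5): 36·t ≡ 1 − 9 = -8 (mod 5).
    Reduce coefficients mod 5: 1·t ≡ 2 (mod 5).
    So t ≡ 2 (mod 5).
    Then x = 9 + 36·2 = 81, valid modulo lcm(36, 5) = 180: x ≡ 81 (mod 180).
Verify: 81 mod 9 = 0 ✓, 81 mod 4 = 1 ✓, 81 mod 5 = 1 ✓.

x ≡ 81 (mod 180).


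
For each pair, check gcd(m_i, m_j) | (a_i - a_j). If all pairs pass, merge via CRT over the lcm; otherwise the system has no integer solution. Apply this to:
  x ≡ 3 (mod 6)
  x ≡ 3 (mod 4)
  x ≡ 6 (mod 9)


Moduli 6, 4, 9 are not pairwise coprime, so CRT works modulo lcm(m_i) when all pairwise compatibility conditions hold.
Pairwise compatibility: gcd(m_i, m_j) must divide a_i - a_j for every pair.
Merge one congruence at a time:
  Start: x ≡ 3 (mod 6).
  Combine with x ≡ 3 (mod 4): gcd(6, 4) = 2; 3 - 3 = 0, which IS divisible by 2, so compatible.
    Write x = 3 + 6·t and substitute into x ≡ 3 (mod 4): 6·t ≡ 3 − 3 = 0 (mod 4).
    Divide the congruence (and modulus) by g = 2: 3·t ≡ 0 (mod 2).
    Reduce coefficients mod 2: 1·t ≡ 0 (mod 2).
    So t ≡ 0 (mod 2).
    Then x = 3 + 6·0 = 3, valid modulo lcm(6, 4) = 12: x ≡ 3 (mod 12).
  Combine with x ≡ 6 (mod 9): gcd(12, 9) = 3; 6 - 3 = 3, which IS divisible by 3, so compatible.
    Write x = 3 + 12·t and substitute into x ≡ 6 (mod 9): 12·t ≡ 6 − 3 = 3 (mod 9).
    Divide the congruence (and modulus) by g = 3: 4·t ≡ 1 (mod 3).
    Reduce coefficients mod 3: 1·t ≡ 1 (mod 3).
    So t ≡ 1 (mod 3).
    Then x = 3 + 12·1 = 15, valid modulo lcm(12, 9) = 36: x ≡ 15 (mod 36).
Verify: 15 mod 6 = 3, 15 mod 4 = 3, 15 mod 9 = 6.

x ≡ 15 (mod 36).


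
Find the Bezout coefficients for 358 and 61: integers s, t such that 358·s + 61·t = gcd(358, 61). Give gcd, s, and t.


Euclidean algorithm on (358, 61) — divide until remainder is 0:
  358 = 5 · 61 + 53
  61 = 1 · 53 + 8
  53 = 6 · 8 + 5
  8 = 1 · 5 + 3
  5 = 1 · 3 + 2
  3 = 1 · 2 + 1
  2 = 2 · 1 + 0
gcd(358, 61) = 1.
Track Bezout coefficients alongside the remainders: start with r₀ = 358 = a·1 + b·0 (s = 1, t = 0) and r₁ = 61 = a·0 + b·1 (s = 0, t = 1); each new remainder r_{k+1} = r_{k-1} − q_k·r_k inherits s_{k+1} = s_{k-1} − q_k·s_k, t_{k+1} = t_{k-1} − q_k·t_k, so r_k = a·s_k + b·t_k at every step:
  q = 5: r = 53, s = 1 − 5·0 = 1, t = 0 − 5·1 = -5  (check: 358·1 + 61·(-5) = 53)
  q = 1: r = 8, s = 0 − 1·1 = -1, t = 1 − 1·(-5) = 6  (check: 358·(-1) + 61·6 = 8)
  q = 6: r = 5, s = 1 − 6·(-1) = 7, t = -5 − 6·6 = -41  (check: 358·7 + 61·(-41) = 5)
  q = 1: r = 3, s = -1 − 1·7 = -8, t = 6 − 1·(-41) = 47  (check: 358·(-8) + 61·47 = 3)
  q = 1: r = 2, s = 7 − 1·(-8) = 15, t = -41 − 1·47 = -88  (check: 358·15 + 61·(-88) = 2)
  q = 1: r = 1, s = -8 − 1·15 = -23, t = 47 − 1·(-88) = 135  (check: 358·(-23) + 61·135 = 1)
The row with r = 1 (the gcd) gives the Bezout coefficients s = -23, t = 135.
Result: 358 · (-23) + 61 · (135) = 1.

gcd(358, 61) = 1; s = -23, t = 135 (check: 358·(-23) + 61·135 = 1).


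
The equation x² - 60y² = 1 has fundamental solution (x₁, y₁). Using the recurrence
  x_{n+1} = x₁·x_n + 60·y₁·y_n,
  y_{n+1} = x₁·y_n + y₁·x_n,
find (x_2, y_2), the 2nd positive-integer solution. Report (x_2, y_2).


Step 1: Find the fundamental solution (x₁, y₁) of x² - 60y² = 1.
  Expand √60 as a continued fraction. a₀ = ⌊√60⌋ = 7; iterate m_{k+1} = d_k·a_k − m_k, d_{k+1} = (60 − m_{k+1}²)/d_k, a_{k+1} = ⌊(a₀ + m_{k+1})/d_{k+1}⌋ (starting m₀ = 0, d₀ = 1), with convergents p_k = a_k·p_{k-1} + p_{k-2}, q_k = a_k·q_{k-1} + q_{k-2} (p₋₁ = 1, q₋₁ = 0):
  k = 0: a₀ = 7; p₀/q₀ = 7/1; p₀² − 60·q₀² = 49 − 60 = -11.
  k = 1: m = 7, d = 11, a = ⌊(7 + 7)/11⌋ = 1; p/q = (1·7 + 1)/(1·1 + 0) = 8/1; p² − 60·q² = 64 − 60 = 4.
  k = 2: m = 4, d = 4, a = ⌊(7 + 4)/4⌋ = 2; p/q = (2·8 + 7)/(2·1 + 1) = 23/3; p² − 60·q² = 529 − 540 = -11.
  k = 3: m = 4, d = 11, a = ⌊(7 + 4)/11⌋ = 1; p/q = (1·23 + 8)/(1·3 + 1) = 31/4; p² − 60·q² = 961 − 960 = 1.
  The first convergent with p² − 60·q² = 1 gives the fundamental solution (x₁, y₁) = (31, 4).
Step 2: Apply the recurrence (x_{n+1}, y_{n+1}) = (x₁x_n + 60y₁y_n, x₁y_n + y₁x_n) repeatedly.
  From (x_1, y_1) = (31, 4): x_2 = 31·31 + 60·4·4 = 1921; y_2 = 31·4 + 4·31 = 248.
Step 3: Verify x_2² - 60·y_2² = 3690241 - 3690240 = 1 (should be 1). ✓

(x_1, y_1) = (31, 4); (x_2, y_2) = (1921, 248).


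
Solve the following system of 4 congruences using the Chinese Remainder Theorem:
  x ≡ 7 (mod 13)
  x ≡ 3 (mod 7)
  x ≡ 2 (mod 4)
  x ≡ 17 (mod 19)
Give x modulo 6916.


Product of moduli M = 13 · 7 · 4 · 19 = 6916.
Merge one congruence at a time:
  Start: x ≡ 7 (mod 13).
  Combine with x ≡ 3 (mod 7); new modulus lcm = 91.
    Write x = 7 + 13·t and substitute into x ≡ 3 (mod 7): 13·t ≡ 3 − 7 = -4 (mod 7).
    Reduce coefficients mod 7: 6·t ≡ 3 (mod 7).
    The inverse of 6 mod 7 is 6 (since 6·6 = 36 = 5·7 + 1), so t ≡ 6·3 = 18 ≡ 4 (mod 7).
    Then x = 7 + 13·4 = 59, valid modulo lcm(13, 7) = 91: x ≡ 59 (mod 91).
  Combine with x ≡ 2 (mod 4); new modulus lcm = 364.
    Write x = 59 + 91·t and substitute into x ≡ 2 (mod 4): 91·t ≡ 2 − 59 = -57 (mod 4).
    Reduce coefficients mod 4: 3·t ≡ 3 (mod 4).
    The inverse of 3 mod 4 is 3 (since 3·3 = 9 = 2·4 + 1), so t ≡ 3·3 = 9 ≡ 1 (mod 4).
    Then x = 59 + 91·1 = 150, valid modulo lcm(91, 4) = 364: x ≡ 150 (mod 364).
  Combine with x ≡ 17 (mod 19); new modulus lcm = 6916.
    Write x = 150 + 364·t and substitute into x ≡ 17 (mod 19): 364·t ≡ 17 − 150 = -133 (mod 19).
    Reduce coefficients mod 19: 3·t ≡ 0 (mod 19).
    The inverse of 3 mod 19 is 13 (since 3·13 = 39 = 2·19 + 1), so t ≡ 13·0 = 0 ≡ 0 (mod 19).
    Then x = 150 + 364·0 = 150, valid modulo lcm(364, 19) = 6916: x ≡ 150 (mod 6916).
Verify against each original: 150 mod 13 = 7, 150 mod 7 = 3, 150 mod 4 = 2, 150 mod 19 = 17.

x ≡ 150 (mod 6916).


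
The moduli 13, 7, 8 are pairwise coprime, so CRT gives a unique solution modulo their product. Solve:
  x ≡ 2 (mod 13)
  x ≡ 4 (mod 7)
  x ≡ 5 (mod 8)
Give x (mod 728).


Moduli 13, 7, 8 are pairwise coprime; by CRT there is a unique solution modulo M = 13 · 7 · 8 = 728.
Solve pairwise, accumulating the modulus:
  Start with x ≡ 2 (mod 13).
  Combine with x ≡ 4 (mod 7): since gcd(13, 7) = 1, we get a unique residue mod 91.
    Write x = 2 + 13·t and substitute into x ≡ 4 (mod 7): 13·t ≡ 4 − 2 = 2 (mod 7).
    Reduce coefficients mod 7: 6·t ≡ 2 (mod 7).
    The inverse of 6 mod 7 is 6 (since 6·6 = 36 = 5·7 + 1), so t ≡ 6·2 = 12 ≡ 5 (mod 7).
    Then x = 2 + 13·5 = 67, valid modulo lcm(13, 7) = 91: x ≡ 67 (mod 91).
  Combine with x ≡ 5 (mod 8): since gcd(91, 8) = 1, we get a unique residue mod 728.
    Write x = 67 + 91·t and substitute into x ≡ 5 (mod 8): 91·t ≡ 5 − 67 = -62 (mod 8).
    Reduce coefficients mod 8: 3·t ≡ 2 (mod 8).
    The inverse of 3 mod 8 is 3 (since 3·3 = 9 = 1·8 + 1), so t ≡ 3·2 = 6 ≡ 6 (mod 8).
    Then x = 67 + 91·6 = 613, valid modulo lcm(91, 8) = 728: x ≡ 613 (mod 728).
Verify: 613 mod 13 = 2 ✓, 613 mod 7 = 4 ✓, 613 mod 8 = 5 ✓.

x ≡ 613 (mod 728).


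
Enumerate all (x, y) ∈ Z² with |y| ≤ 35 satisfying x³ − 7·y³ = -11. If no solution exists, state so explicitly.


The equation is x³ - 7y³ = -11. For fixed y, x³ = 7·y³ − 11, so a solution requires the RHS to be a perfect cube.
Strategy: iterate y from -35 to 35, compute RHS = 7·y³ − 11, and check whether it is a (positive or negative) perfect cube.
Check small values of y:
  y = 0: RHS = -11 is not a perfect cube.
  y = 1: RHS = -4 is not a perfect cube.
  y = -1: RHS = -18 is not a perfect cube.
  y = 2: RHS = 45 is not a perfect cube.
  y = -2: RHS = -67 is not a perfect cube.
  y = 3: RHS = 178 is not a perfect cube.
  y = -3: RHS = -200 is not a perfect cube.
Continuing the search up to |y| = 35 finds no solutions either.
No (x, y) in the scanned range satisfies the equation.

No integer solutions with |y| ≤ 35.


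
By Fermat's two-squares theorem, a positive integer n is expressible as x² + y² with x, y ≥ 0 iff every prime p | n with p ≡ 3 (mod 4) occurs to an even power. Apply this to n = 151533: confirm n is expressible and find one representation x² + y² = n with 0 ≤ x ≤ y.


Step 1: Factor n = 151533 = 3^2 · 113 · 149.
Step 2: Check the mod-4 condition on each prime factor: 3 ≡ 3 (mod 4), exponent 2 (must be even); 113 ≡ 1 (mod 4), exponent 1; 149 ≡ 1 (mod 4), exponent 1.
All primes ≡ 3 (mod 4) appear to even exponent (or don't appear), so by the two-squares theorem n IS expressible as a sum of two squares.
Step 3: Build a representation. Group n = k² · m with k = 3 and m = 113 · 149 = 16837 (a product of primes ≡ 1 (mod 4)); a representation of m scales to one of n via (k·x)² + (k·y)² = k²(x² + y²). Each prime p ≡ 1 (mod 4) is itself a sum of two squares; find a² by testing p − a² for a perfect square:
  113: 113 − 1² = 112, 113 − 2² = 109, 113 − 3² = 104, 113 − 4² = 97, 113 − 5² = 88, 113 − 6² = 77, 113 − 7² = 64 = 8² ⇒ 113 = 7² + 8².
  149: 149 − 1² = 148, 149 − 2² = 145, 149 − 3² = 140, 149 − 4² = 133, 149 − 5² = 124, 149 − 6² = 113, 149 − 7² = 100 = 10² ⇒ 149 = 7² + 10².
  Combine using the Brahmagupta–Fibonacci identity (a² + b²)(c² + d²) = (ac − bd)² + (ad + bc)² = (ac + bd)² + (ad − bc)²:
  113 · 149 = 16837: from (7² + 8²)(7² + 10²), take (7·7 − 8·10, 7·10 + 8·7) = (49 − 80, 70 + 56) = (-31, 126); dropping signs (only squares matter) gives (31, 126); check 31² + 126² = 961 + 15876 = 16837 ✓.
  Scale by k = 3: (3·31, 3·126) = (93, 378).
Step 4: Order so x ≤ y and verify: 93² + 378² = 8649 + 142884 = 151533 = n. ✓

n = 151533 = 93² + 378² (one valid representation with x ≤ y).


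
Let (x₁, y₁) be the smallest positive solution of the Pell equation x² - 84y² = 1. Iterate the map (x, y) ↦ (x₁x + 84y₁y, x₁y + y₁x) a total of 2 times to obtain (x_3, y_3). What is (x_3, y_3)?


Step 1: Find the fundamental solution (x₁, y₁) of x² - 84y² = 1.
  Expand √84 as a continued fraction. a₀ = ⌊√84⌋ = 9; iterate m_{k+1} = d_k·a_k − m_k, d_{k+1} = (84 − m_{k+1}²)/d_k, a_{k+1} = ⌊(a₀ + m_{k+1})/d_{k+1}⌋ (starting m₀ = 0, d₀ = 1), with convergents p_k = a_k·p_{k-1} + p_{k-2}, q_k = a_k·q_{k-1} + q_{k-2} (p₋₁ = 1, q₋₁ = 0):
  k = 0: a₀ = 9; p₀/q₀ = 9/1; p₀² − 84·q₀² = 81 − 84 = -3.
  k = 1: m = 9, d = 3, a = ⌊(9 + 9)/3⌋ = 6; p/q = (6·9 + 1)/(6·1 + 0) = 55/6; p² − 84·q² = 3025 − 3024 = 1.
  The first convergent with p² − 84·q² = 1 gives the fundamental solution (x₁, y₁) = (55, 6).
Step 2: Apply the recurrence (x_{n+1}, y_{n+1}) = (x₁x_n + 84y₁y_n, x₁y_n + y₁x_n) repeatedly.
  From (x_1, y_1) = (55, 6): x_2 = 55·55 + 84·6·6 = 6049; y_2 = 55·6 + 6·55 = 660.
  From (x_2, y_2) = (6049, 660): x_3 = 55·6049 + 84·6·660 = 665335; y_3 = 55·660 + 6·6049 = 72594.
Step 3: Verify x_3² - 84·y_3² = 442670662225 - 442670662224 = 1 (should be 1). ✓

(x_1, y_1) = (55, 6); (x_3, y_3) = (665335, 72594).


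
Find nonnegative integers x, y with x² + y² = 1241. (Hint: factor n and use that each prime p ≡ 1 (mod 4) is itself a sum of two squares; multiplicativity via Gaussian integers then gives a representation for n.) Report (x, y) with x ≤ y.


Step 1: Factor n = 1241 = 17 · 73.
Step 2: Check the mod-4 condition on each prime factor: 17 ≡ 1 (mod 4), exponent 1; 73 ≡ 1 (mod 4), exponent 1.
All primes ≡ 3 (mod 4) appear to even exponent (or don't appear), so by the two-squares theorem n IS expressible as a sum of two squares.
Step 3: Build a representation. Here n = 17 · 73 is a product of primes ≡ 1 (mod 4). Each prime p ≡ 1 (mod 4) is itself a sum of two squares; find a² by testing p − a² for a perfect square:
  17: 17 − 1² = 16 = 4² ⇒ 17 = 1² + 4².
  73: 73 − 1² = 72, 73 − 2² = 69, 73 − 3² = 64 = 8² ⇒ 73 = 3² + 8².
  Combine using the Brahmagupta–Fibonacci identity (a² + b²)(c² + d²) = (ac − bd)² + (ad + bc)² = (ac + bd)² + (ad − bc)²:
  17 · 73 = 1241: from (1² + 4²)(3² + 8²), take (1·3 − 4·8, 1·8 + 4·3) = (3 − 32, 8 + 12) = (-29, 20); dropping signs (only squares matter) gives (29, 20); check 29² + 20² = 841 + 400 = 1241 ✓.
Step 4: Order so x ≤ y and verify: 20² + 29² = 400 + 841 = 1241 = n. ✓

n = 1241 = 20² + 29² (one valid representation with x ≤ y).


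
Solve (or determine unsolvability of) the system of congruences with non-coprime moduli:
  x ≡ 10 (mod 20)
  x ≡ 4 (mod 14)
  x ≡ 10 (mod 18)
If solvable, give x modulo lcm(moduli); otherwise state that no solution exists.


Moduli 20, 14, 18 are not pairwise coprime, so CRT works modulo lcm(m_i) when all pairwise compatibility conditions hold.
Pairwise compatibility: gcd(m_i, m_j) must divide a_i - a_j for every pair.
Merge one congruence at a time:
  Start: x ≡ 10 (mod 20).
  Combine with x ≡ 4 (mod 14): gcd(20, 14) = 2; 4 - 10 = -6, which IS divisible by 2, so compatible.
    Write x = 10 + 20·t and substitute into x ≡ 4 (mod 14): 20·t ≡ 4 − 10 = -6 (mod 14).
    Divide the congruence (and modulus) by g = 2: 10·t ≡ -3 (mod 7).
    Reduce coefficients mod 7: 3·t ≡ 4 (mod 7).
    The inverse of 3 mod 7 is 5 (since 3·5 = 15 = 2·7 + 1), so t ≡ 5·4 = 20 ≡ 6 (mod 7).
    Then x = 10 + 20·6 = 130, valid modulo lcm(20, 14) = 140: x ≡ 130 (mod 140).
  Combine with x ≡ 10 (mod 18): gcd(140, 18) = 2; 10 - 130 = -120, which IS divisible by 2, so compatible.
    Write x = 130 + 140·t and substitute into x ≡ 10 (mod 18): 140·t ≡ 10 − 130 = -120 (mod 18).
    Divide the congruence (and modulus) by g = 2: 70·t ≡ -60 (mod 9).
    Reduce coefficients mod 9: 7·t ≡ 3 (mod 9).
    The inverse of 7 mod 9 is 4 (since 7·4 = 28 = 3·9 + 1), so t ≡ 4·3 = 12 ≡ 3 (mod 9).
    Then x = 130 + 140·3 = 550, valid modulo lcm(140, 18) = 1260: x ≡ 550 (mod 1260).
Verify: 550 mod 20 = 10, 550 mod 14 = 4, 550 mod 18 = 10.

x ≡ 550 (mod 1260).


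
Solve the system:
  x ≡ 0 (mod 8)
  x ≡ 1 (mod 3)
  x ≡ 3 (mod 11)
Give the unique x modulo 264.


Moduli 8, 3, 11 are pairwise coprime; by CRT there is a unique solution modulo M = 8 · 3 · 11 = 264.
Solve pairwise, accumulating the modulus:
  Start with x ≡ 0 (mod 8).
  Combine with x ≡ 1 (mod 3): since gcd(8, 3) = 1, we get a unique residue mod 24.
    Write x = 0 + 8·t and substitute into x ≡ 1 (mod 3): 8·t ≡ 1 − 0 = 1 (mod 3).
    Reduce coefficients mod 3: 2·t ≡ 1 (mod 3).
    The inverse of 2 mod 3 is 2 (since 2·2 = 4 = 1·3 + 1), so t ≡ 2·1 = 2 ≡ 2 (mod 3).
    Then x = 0 + 8·2 = 16, valid modulo lcm(8, 3) = 24: x ≡ 16 (mod 24).
  Combine with x ≡ 3 (mod 11): since gcd(24, 11) = 1, we get a unique residue mod 264.
    Write x = 16 + 24·t and substitute into x ≡ 3 (mod 11): 24·t ≡ 3 − 16 = -13 (mod 11).
    Reduce coefficients mod 11: 2·t ≡ 9 (mod 11).
    The inverse of 2 mod 11 is 6 (since 2·6 = 12 = 1·11 + 1), so t ≡ 6·9 = 54 ≡ 10 (mod 11).
    Then x = 16 + 24·10 = 256, valid modulo lcm(24, 11) = 264: x ≡ 256 (mod 264).
Verify: 256 mod 8 = 0 ✓, 256 mod 3 = 1 ✓, 256 mod 11 = 3 ✓.

x ≡ 256 (mod 264).


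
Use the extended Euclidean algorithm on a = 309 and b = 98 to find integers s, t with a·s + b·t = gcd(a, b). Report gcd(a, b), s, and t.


Euclidean algorithm on (309, 98) — divide until remainder is 0:
  309 = 3 · 98 + 15
  98 = 6 · 15 + 8
  15 = 1 · 8 + 7
  8 = 1 · 7 + 1
  7 = 7 · 1 + 0
gcd(309, 98) = 1.
Track Bezout coefficients alongside the remainders: start with r₀ = 309 = a·1 + b·0 (s = 1, t = 0) and r₁ = 98 = a·0 + b·1 (s = 0, t = 1); each new remainder r_{k+1} = r_{k-1} − q_k·r_k inherits s_{k+1} = s_{k-1} − q_k·s_k, t_{k+1} = t_{k-1} − q_k·t_k, so r_k = a·s_k + b·t_k at every step:
  q = 3: r = 15, s = 1 − 3·0 = 1, t = 0 − 3·1 = -3  (check: 309·1 + 98·(-3) = 15)
  q = 6: r = 8, s = 0 − 6·1 = -6, t = 1 − 6·(-3) = 19  (check: 309·(-6) + 98·19 = 8)
  q = 1: r = 7, s = 1 − 1·(-6) = 7, t = -3 − 1·19 = -22  (check: 309·7 + 98·(-22) = 7)
  q = 1: r = 1, s = -6 − 1·7 = -13, t = 19 − 1·(-22) = 41  (check: 309·(-13) + 98·41 = 1)
The row with r = 1 (the gcd) gives the Bezout coefficients s = -13, t = 41.
Result: 309 · (-13) + 98 · (41) = 1.

gcd(309, 98) = 1; s = -13, t = 41 (check: 309·(-13) + 98·41 = 1).


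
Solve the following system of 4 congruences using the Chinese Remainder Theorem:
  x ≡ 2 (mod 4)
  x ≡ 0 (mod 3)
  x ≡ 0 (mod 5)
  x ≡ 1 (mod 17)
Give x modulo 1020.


Product of moduli M = 4 · 3 · 5 · 17 = 1020.
Merge one congruence at a time:
  Start: x ≡ 2 (mod 4).
  Combine with x ≡ 0 (mod 3); new modulus lcm = 12.
    Write x = 2 + 4·t and substitute into x ≡ 0 (mod 3): 4·t ≡ 0 − 2 = -2 (mod 3).
    Reduce coefficients mod 3: 1·t ≡ 1 (mod 3).
    So t ≡ 1 (mod 3).
    Then x = 2 + 4·1 = 6, valid modulo lcm(4, 3) = 12: x ≡ 6 (mod 12).
  Combine with x ≡ 0 (mod 5); new modulus lcm = 60.
    Write x = 6 + 12·t and substitute into x ≡ 0 (mod 5): 12·t ≡ 0 − 6 = -6 (mod 5).
    Reduce coefficients mod 5: 2·t ≡ 4 (mod 5).
    The inverse of 2 mod 5 is 3 (since 2·3 = 6 = 1·5 + 1), so t ≡ 3·4 = 12 ≡ 2 (mod 5).
    Then x = 6 + 12·2 = 30, valid modulo lcm(12, 5) = 60: x ≡ 30 (mod 60).
  Combine with x ≡ 1 (mod 17); new modulus lcm = 1020.
    Write x = 30 + 60·t and substitute into x ≡ 1 (mod 17): 60·t ≡ 1 − 30 = -29 (mod 17).
    Reduce coefficients mod 17: 9·t ≡ 5 (mod 17).
    The inverse of 9 mod 17 is 2 (since 9·2 = 18 = 1·17 + 1), so t ≡ 2·5 = 10 ≡ 10 (mod 17).
    Then x = 30 + 60·10 = 630, valid modulo lcm(60, 17) = 1020: x ≡ 630 (mod 1020).
Verify against each original: 630 mod 4 = 2, 630 mod 3 = 0, 630 mod 5 = 0, 630 mod 17 = 1.

x ≡ 630 (mod 1020).


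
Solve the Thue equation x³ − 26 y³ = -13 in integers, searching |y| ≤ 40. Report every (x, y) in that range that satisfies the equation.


The equation is x³ - 26y³ = -13. For fixed y, x³ = 26·y³ − 13, so a solution requires the RHS to be a perfect cube.
Strategy: iterate y from -40 to 40, compute RHS = 26·y³ − 13, and check whether it is a (positive or negative) perfect cube.
Check small values of y:
  y = 0: RHS = -13 is not a perfect cube.
  y = 1: RHS = 13 is not a perfect cube.
  y = -1: RHS = -39 is not a perfect cube.
  y = 2: RHS = 195 is not a perfect cube.
  y = -2: RHS = -221 is not a perfect cube.
  y = 3: RHS = 689 is not a perfect cube.
  y = -3: RHS = -715 is not a perfect cube.
Continuing the search up to |y| = 40 finds no solutions either.
No (x, y) in the scanned range satisfies the equation.

No integer solutions with |y| ≤ 40.


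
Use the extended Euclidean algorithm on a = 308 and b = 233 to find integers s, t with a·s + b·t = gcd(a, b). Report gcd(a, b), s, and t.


Euclidean algorithm on (308, 233) — divide until remainder is 0:
  308 = 1 · 233 + 75
  233 = 3 · 75 + 8
  75 = 9 · 8 + 3
  8 = 2 · 3 + 2
  3 = 1 · 2 + 1
  2 = 2 · 1 + 0
gcd(308, 233) = 1.
Track Bezout coefficients alongside the remainders: start with r₀ = 308 = a·1 + b·0 (s = 1, t = 0) and r₁ = 233 = a·0 + b·1 (s = 0, t = 1); each new remainder r_{k+1} = r_{k-1} − q_k·r_k inherits s_{k+1} = s_{k-1} − q_k·s_k, t_{k+1} = t_{k-1} − q_k·t_k, so r_k = a·s_k + b·t_k at every step:
  q = 1: r = 75, s = 1 − 1·0 = 1, t = 0 − 1·1 = -1  (check: 308·1 + 233·(-1) = 75)
  q = 3: r = 8, s = 0 − 3·1 = -3, t = 1 − 3·(-1) = 4  (check: 308·(-3) + 233·4 = 8)
  q = 9: r = 3, s = 1 − 9·(-3) = 28, t = -1 − 9·4 = -37  (check: 308·28 + 233·(-37) = 3)
  q = 2: r = 2, s = -3 − 2·28 = -59, t = 4 − 2·(-37) = 78  (check: 308·(-59) + 233·78 = 2)
  q = 1: r = 1, s = 28 − 1·(-59) = 87, t = -37 − 1·78 = -115  (check: 308·87 + 233·(-115) = 1)
The row with r = 1 (the gcd) gives the Bezout coefficients s = 87, t = -115.
Result: 308 · (87) + 233 · (-115) = 1.

gcd(308, 233) = 1; s = 87, t = -115 (check: 308·87 + 233·(-115) = 1).


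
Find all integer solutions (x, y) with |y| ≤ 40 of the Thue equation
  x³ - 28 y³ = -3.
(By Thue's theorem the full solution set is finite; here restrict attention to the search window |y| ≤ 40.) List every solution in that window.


The equation is x³ - 28y³ = -3. For fixed y, x³ = 28·y³ − 3, so a solution requires the RHS to be a perfect cube.
Strategy: iterate y from -40 to 40, compute RHS = 28·y³ − 3, and check whether it is a (positive or negative) perfect cube.
Check small values of y:
  y = 0: RHS = -3 is not a perfect cube.
  y = 1: RHS = 25 is not a perfect cube.
  y = -1: RHS = -31 is not a perfect cube.
  y = 2: RHS = 221 is not a perfect cube.
  y = -2: RHS = -227 is not a perfect cube.
  y = 3: RHS = 753 is not a perfect cube.
  y = -3: RHS = -759 is not a perfect cube.
Continuing the search up to |y| = 40 finds no solutions either.
No (x, y) in the scanned range satisfies the equation.

No integer solutions with |y| ≤ 40.


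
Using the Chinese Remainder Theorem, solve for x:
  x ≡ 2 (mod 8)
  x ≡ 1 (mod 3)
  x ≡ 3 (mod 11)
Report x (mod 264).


Moduli 8, 3, 11 are pairwise coprime; by CRT there is a unique solution modulo M = 8 · 3 · 11 = 264.
Solve pairwise, accumulating the modulus:
  Start with x ≡ 2 (mod 8).
  Combine with x ≡ 1 (mod 3): since gcd(8, 3) = 1, we get a unique residue mod 24.
    Write x = 2 + 8·t and substitute into x ≡ 1 (mod 3): 8·t ≡ 1 − 2 = -1 (mod 3).
    Reduce coefficients mod 3: 2·t ≡ 2 (mod 3).
    The inverse of 2 mod 3 is 2 (since 2·2 = 4 = 1·3 + 1), so t ≡ 2·2 = 4 ≡ 1 (mod 3).
    Then x = 2 + 8·1 = 10, valid modulo lcm(8, 3) = 24: x ≡ 10 (mod 24).
  Combine with x ≡ 3 (mod 11): since gcd(24, 11) = 1, we get a unique residue mod 264.
    Write x = 10 + 24·t and substitute into x ≡ 3 (mod 11): 24·t ≡ 3 − 10 = -7 (mod 11).
    Reduce coefficients mod 11: 2·t ≡ 4 (mod 11).
    The inverse of 2 mod 11 is 6 (since 2·6 = 12 = 1·11 + 1), so t ≡ 6·4 = 24 ≡ 2 (mod 11).
    Then x = 10 + 24·2 = 58, valid modulo lcm(24, 11) = 264: x ≡ 58 (mod 264).
Verify: 58 mod 8 = 2 ✓, 58 mod 3 = 1 ✓, 58 mod 11 = 3 ✓.

x ≡ 58 (mod 264).
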